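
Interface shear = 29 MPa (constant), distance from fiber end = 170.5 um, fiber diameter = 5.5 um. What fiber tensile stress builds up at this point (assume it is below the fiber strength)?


Force balance: sigma_f * (pi*d^2/4) = tau * (pi*d) * x  ->  sigma_f = 4 * tau * x / d
sigma_f = 4 * 29 * 170.5 / 5.5 = 3596.0 MPa

3596.0 MPa


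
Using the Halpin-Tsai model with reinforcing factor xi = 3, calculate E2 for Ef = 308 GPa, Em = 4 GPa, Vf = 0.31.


eta = (Ef/Em - 1)/(Ef/Em + xi) = (77.0 - 1)/(77.0 + 3) = 0.95
E2 = Em*(1+xi*eta*Vf)/(1-eta*Vf) = 10.68 GPa

10.68 GPa


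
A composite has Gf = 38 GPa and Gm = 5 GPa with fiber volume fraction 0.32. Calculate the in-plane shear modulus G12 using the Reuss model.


1/G12 = Vf/Gf + (1-Vf)/Gm = 0.32/38 + 0.68/5
G12 = 6.92 GPa

6.92 GPa


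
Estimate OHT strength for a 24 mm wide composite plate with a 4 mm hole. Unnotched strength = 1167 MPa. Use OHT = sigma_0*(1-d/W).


OHT = sigma_0*(1-d/W) = 1167*(1-4/24) = 972.5 MPa

972.5 MPa


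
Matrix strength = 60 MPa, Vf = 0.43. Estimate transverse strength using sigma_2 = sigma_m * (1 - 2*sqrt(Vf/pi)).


factor = 1 - 2*sqrt(0.43/pi) = 0.2601
sigma_2 = 60 * 0.2601 = 15.6 MPa

15.6 MPa


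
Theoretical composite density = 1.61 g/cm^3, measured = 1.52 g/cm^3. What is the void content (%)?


Void% = (rho_theo - rho_actual)/rho_theo * 100 = (1.61 - 1.52)/1.61 * 100 = 5.59%

5.59%


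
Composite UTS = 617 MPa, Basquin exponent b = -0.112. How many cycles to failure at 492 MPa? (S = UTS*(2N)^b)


N = 0.5 * (S/UTS)^(1/b) = 0.5 * (492/617)^(1/-0.112) = 3.7742 cycles

3.7742 cycles


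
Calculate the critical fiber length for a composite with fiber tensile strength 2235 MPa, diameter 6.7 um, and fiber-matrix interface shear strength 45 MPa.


Lc = sigma_f * d / (2 * tau_i) = 2235 * 6.7 / (2 * 45) = 166.4 um

166.4 um


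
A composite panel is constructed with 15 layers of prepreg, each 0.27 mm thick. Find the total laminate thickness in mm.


h = n * t_ply = 15 * 0.27 = 4.05 mm

4.05 mm


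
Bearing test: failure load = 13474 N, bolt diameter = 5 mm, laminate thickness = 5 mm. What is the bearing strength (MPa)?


sigma_br = F/(d*h) = 13474/(5*5) = 539.0 MPa

539.0 MPa


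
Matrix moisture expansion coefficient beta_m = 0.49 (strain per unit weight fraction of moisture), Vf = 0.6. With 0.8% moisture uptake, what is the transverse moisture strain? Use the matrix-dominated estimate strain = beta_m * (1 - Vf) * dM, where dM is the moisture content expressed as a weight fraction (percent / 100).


dM = 0.8/100 = 0.008
strain = beta_m * (1-Vf) * dM = 0.49 * 0.4 * 0.008 = 0.001568

0.001568


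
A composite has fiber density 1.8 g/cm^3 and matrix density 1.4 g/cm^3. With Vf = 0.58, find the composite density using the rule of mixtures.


rho_c = rho_f*Vf + rho_m*(1-Vf) = 1.8*0.58 + 1.4*0.42 = 1.632 g/cm^3

1.632 g/cm^3


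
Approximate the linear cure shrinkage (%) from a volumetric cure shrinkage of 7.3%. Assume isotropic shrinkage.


Linear shrinkage ≈ vol_shrink/3 = 7.3/3 = 2.433%

2.433%


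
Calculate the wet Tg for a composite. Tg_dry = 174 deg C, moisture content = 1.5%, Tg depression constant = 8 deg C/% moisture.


Tg_wet = Tg_dry - k*moisture = 174 - 8*1.5 = 162.0 deg C

162.0 deg C


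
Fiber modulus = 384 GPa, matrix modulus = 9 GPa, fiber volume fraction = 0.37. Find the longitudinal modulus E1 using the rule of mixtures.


E1 = Ef*Vf + Em*(1-Vf) = 384*0.37 + 9*0.63 = 147.75 GPa

147.75 GPa


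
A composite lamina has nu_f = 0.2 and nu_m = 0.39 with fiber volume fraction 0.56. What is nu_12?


nu_12 = nu_f*Vf + nu_m*(1-Vf) = 0.2*0.56 + 0.39*0.44 = 0.2836

0.2836


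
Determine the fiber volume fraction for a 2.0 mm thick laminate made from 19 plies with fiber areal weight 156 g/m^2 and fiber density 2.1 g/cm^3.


Vf = n * FAW / (rho_f * h * 1000) = 19 * 156 / (2.1 * 2.0 * 1000) = 0.7057

0.7057


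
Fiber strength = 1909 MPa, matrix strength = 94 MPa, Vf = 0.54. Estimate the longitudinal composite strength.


sigma_1 = sigma_f*Vf + sigma_m*(1-Vf) = 1909*0.54 + 94*0.46 = 1074.1 MPa

1074.1 MPa


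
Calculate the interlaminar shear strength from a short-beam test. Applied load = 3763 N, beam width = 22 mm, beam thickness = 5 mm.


ILSS = 3F/(4bh) = 3*3763/(4*22*5) = 25.66 MPa

25.66 MPa


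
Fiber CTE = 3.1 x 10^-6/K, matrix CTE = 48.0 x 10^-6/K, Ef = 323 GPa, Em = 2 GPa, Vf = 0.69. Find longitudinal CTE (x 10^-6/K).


E1 = Ef*Vf + Em*(1-Vf) = 223.49
alpha_1 = (alpha_f*Ef*Vf + alpha_m*Em*(1-Vf))/E1 = 3.22 x 10^-6/K

3.22 x 10^-6/K


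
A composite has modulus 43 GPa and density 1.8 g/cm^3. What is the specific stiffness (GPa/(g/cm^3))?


Specific stiffness = E/rho = 43/1.8 = 23.9 GPa/(g/cm^3)

23.9 GPa/(g/cm^3)


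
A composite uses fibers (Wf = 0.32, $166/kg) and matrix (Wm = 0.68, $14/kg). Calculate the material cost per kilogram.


Cost = cost_f*Wf + cost_m*Wm = 166*0.32 + 14*0.68 = $62.64/kg

$62.64/kg


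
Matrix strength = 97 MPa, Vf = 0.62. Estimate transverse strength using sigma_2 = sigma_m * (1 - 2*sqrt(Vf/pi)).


factor = 1 - 2*sqrt(0.62/pi) = 0.1115
sigma_2 = 97 * 0.1115 = 10.82 MPa

10.82 MPa


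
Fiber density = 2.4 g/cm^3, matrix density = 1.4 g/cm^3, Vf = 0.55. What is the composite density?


rho_c = rho_f*Vf + rho_m*(1-Vf) = 2.4*0.55 + 1.4*0.45 = 1.95 g/cm^3

1.95 g/cm^3


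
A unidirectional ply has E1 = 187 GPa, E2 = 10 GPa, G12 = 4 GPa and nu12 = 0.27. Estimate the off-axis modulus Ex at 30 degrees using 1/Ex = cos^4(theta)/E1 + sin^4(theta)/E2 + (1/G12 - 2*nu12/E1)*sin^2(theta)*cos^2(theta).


cos^4(30) = 0.5625, sin^4(30) = 0.0625, sin^2(30)*cos^2(30) = 0.1875
1/G12 - 2*nu12/E1 = 1/4 - 2*0.27/187 = 0.247112 GPa^-1
1/Ex = 0.5625/187 + 0.0625/10 + 0.247112*0.1875 = 0.0555916 GPa^-1
Ex = 17.99 GPa

17.99 GPa


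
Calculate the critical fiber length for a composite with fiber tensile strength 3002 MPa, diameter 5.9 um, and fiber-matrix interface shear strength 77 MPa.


Lc = sigma_f * d / (2 * tau_i) = 3002 * 5.9 / (2 * 77) = 115.0 um

115.0 um


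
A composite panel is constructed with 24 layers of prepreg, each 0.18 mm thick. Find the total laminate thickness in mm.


h = n * t_ply = 24 * 0.18 = 4.32 mm

4.32 mm


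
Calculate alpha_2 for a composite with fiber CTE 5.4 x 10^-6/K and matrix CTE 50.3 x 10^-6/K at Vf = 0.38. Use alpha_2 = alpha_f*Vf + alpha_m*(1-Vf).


alpha_2 = alpha_f*Vf + alpha_m*(1-Vf) = 5.4*0.38 + 50.3*0.62 = 33.2 x 10^-6/K

33.2 x 10^-6/K


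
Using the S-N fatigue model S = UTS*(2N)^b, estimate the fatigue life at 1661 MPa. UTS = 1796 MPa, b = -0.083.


N = 0.5 * (S/UTS)^(1/b) = 0.5 * (1661/1796)^(1/-0.083) = 1.2819 cycles

1.2819 cycles


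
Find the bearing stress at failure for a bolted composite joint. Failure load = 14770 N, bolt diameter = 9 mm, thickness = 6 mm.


sigma_br = F/(d*h) = 14770/(9*6) = 273.5 MPa

273.5 MPa


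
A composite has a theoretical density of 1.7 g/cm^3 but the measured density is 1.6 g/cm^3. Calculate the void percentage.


Void% = (rho_theo - rho_actual)/rho_theo * 100 = (1.7 - 1.6)/1.7 * 100 = 5.88%

5.88%


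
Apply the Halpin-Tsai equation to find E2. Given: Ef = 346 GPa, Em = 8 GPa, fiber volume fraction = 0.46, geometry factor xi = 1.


eta = (Ef/Em - 1)/(Ef/Em + xi) = (43.25 - 1)/(43.25 + 1) = 0.9548
E2 = Em*(1+xi*eta*Vf)/(1-eta*Vf) = 20.53 GPa

20.53 GPa


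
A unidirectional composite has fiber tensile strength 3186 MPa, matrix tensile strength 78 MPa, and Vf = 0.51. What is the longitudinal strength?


sigma_1 = sigma_f*Vf + sigma_m*(1-Vf) = 3186*0.51 + 78*0.49 = 1663.1 MPa

1663.1 MPa


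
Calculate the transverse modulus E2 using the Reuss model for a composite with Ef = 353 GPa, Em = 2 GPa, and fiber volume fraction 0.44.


1/E2 = Vf/Ef + (1-Vf)/Em = 0.44/353 + 0.56/2
E2 = 3.56 GPa

3.56 GPa


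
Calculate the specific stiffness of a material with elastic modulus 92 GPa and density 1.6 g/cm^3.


Specific stiffness = E/rho = 92/1.6 = 57.5 GPa/(g/cm^3)

57.5 GPa/(g/cm^3)


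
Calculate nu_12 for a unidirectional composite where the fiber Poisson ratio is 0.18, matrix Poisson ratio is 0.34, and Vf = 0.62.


nu_12 = nu_f*Vf + nu_m*(1-Vf) = 0.18*0.62 + 0.34*0.38 = 0.2408

0.2408


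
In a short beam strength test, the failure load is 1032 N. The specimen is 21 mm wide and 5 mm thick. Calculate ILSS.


ILSS = 3F/(4bh) = 3*1032/(4*21*5) = 7.37 MPa

7.37 MPa


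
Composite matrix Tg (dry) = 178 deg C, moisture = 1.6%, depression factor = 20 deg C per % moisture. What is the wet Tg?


Tg_wet = Tg_dry - k*moisture = 178 - 20*1.6 = 146.0 deg C

146.0 deg C


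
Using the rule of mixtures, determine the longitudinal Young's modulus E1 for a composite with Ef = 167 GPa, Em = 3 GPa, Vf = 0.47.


E1 = Ef*Vf + Em*(1-Vf) = 167*0.47 + 3*0.53 = 80.08 GPa

80.08 GPa


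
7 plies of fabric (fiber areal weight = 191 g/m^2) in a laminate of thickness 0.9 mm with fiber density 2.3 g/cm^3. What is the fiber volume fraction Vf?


Vf = n * FAW / (rho_f * h * 1000) = 7 * 191 / (2.3 * 0.9 * 1000) = 0.6459

0.6459


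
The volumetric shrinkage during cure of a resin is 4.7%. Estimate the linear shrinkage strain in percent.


Linear shrinkage ≈ vol_shrink/3 = 4.7/3 = 1.567%

1.567%


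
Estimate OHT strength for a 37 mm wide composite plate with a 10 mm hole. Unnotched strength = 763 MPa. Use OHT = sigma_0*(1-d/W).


OHT = sigma_0*(1-d/W) = 763*(1-10/37) = 556.8 MPa

556.8 MPa


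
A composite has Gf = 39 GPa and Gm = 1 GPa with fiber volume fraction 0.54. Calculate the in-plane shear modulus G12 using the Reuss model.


1/G12 = Vf/Gf + (1-Vf)/Gm = 0.54/39 + 0.46/1
G12 = 2.11 GPa

2.11 GPa


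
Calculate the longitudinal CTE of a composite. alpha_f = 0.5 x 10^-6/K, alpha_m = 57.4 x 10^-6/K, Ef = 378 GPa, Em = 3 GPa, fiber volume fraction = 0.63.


E1 = Ef*Vf + Em*(1-Vf) = 239.25
alpha_1 = (alpha_f*Ef*Vf + alpha_m*Em*(1-Vf))/E1 = 0.76 x 10^-6/K

0.76 x 10^-6/K


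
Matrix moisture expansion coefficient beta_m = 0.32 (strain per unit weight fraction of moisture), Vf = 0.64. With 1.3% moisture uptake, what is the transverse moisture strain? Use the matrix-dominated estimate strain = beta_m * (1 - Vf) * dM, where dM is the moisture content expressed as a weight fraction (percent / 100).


dM = 1.3/100 = 0.013
strain = beta_m * (1-Vf) * dM = 0.32 * 0.36 * 0.013 = 0.0014976

0.0014976


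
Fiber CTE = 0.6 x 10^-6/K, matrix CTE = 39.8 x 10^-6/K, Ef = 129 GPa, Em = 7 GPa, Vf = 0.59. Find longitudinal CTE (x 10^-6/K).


E1 = Ef*Vf + Em*(1-Vf) = 78.98
alpha_1 = (alpha_f*Ef*Vf + alpha_m*Em*(1-Vf))/E1 = 2.02 x 10^-6/K

2.02 x 10^-6/K


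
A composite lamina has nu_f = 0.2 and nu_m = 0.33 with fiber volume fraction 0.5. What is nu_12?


nu_12 = nu_f*Vf + nu_m*(1-Vf) = 0.2*0.5 + 0.33*0.5 = 0.265

0.265


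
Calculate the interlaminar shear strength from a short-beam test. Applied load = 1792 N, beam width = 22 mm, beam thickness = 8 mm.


ILSS = 3F/(4bh) = 3*1792/(4*22*8) = 7.64 MPa

7.64 MPa


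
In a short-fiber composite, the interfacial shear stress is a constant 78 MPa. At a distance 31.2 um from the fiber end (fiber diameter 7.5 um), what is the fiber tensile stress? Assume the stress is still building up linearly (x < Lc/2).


Force balance: sigma_f * (pi*d^2/4) = tau * (pi*d) * x  ->  sigma_f = 4 * tau * x / d
sigma_f = 4 * 78 * 31.2 / 7.5 = 1297.9 MPa

1297.9 MPa


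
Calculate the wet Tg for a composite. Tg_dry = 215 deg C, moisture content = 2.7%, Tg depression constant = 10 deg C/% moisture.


Tg_wet = Tg_dry - k*moisture = 215 - 10*2.7 = 188.0 deg C

188.0 deg C


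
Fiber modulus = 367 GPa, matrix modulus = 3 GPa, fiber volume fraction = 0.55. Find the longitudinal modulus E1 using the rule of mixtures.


E1 = Ef*Vf + Em*(1-Vf) = 367*0.55 + 3*0.45 = 203.2 GPa

203.2 GPa


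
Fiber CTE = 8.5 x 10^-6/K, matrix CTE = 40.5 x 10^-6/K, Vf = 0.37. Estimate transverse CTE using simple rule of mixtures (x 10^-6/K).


alpha_2 = alpha_f*Vf + alpha_m*(1-Vf) = 8.5*0.37 + 40.5*0.63 = 28.7 x 10^-6/K

28.7 x 10^-6/K


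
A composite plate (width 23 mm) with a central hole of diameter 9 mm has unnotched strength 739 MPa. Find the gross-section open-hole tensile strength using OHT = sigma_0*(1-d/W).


OHT = sigma_0*(1-d/W) = 739*(1-9/23) = 449.8 MPa

449.8 MPa


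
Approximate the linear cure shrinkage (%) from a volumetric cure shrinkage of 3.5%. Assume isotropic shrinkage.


Linear shrinkage ≈ vol_shrink/3 = 3.5/3 = 1.167%

1.167%


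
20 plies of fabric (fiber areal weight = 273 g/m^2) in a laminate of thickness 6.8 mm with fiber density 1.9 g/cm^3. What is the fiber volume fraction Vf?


Vf = n * FAW / (rho_f * h * 1000) = 20 * 273 / (1.9 * 6.8 * 1000) = 0.4226

0.4226


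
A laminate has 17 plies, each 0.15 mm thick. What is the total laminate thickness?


h = n * t_ply = 17 * 0.15 = 2.55 mm

2.55 mm


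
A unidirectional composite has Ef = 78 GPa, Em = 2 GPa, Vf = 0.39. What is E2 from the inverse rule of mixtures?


1/E2 = Vf/Ef + (1-Vf)/Em = 0.39/78 + 0.61/2
E2 = 3.23 GPa

3.23 GPa


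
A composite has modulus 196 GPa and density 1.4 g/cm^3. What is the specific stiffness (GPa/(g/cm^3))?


Specific stiffness = E/rho = 196/1.4 = 140.0 GPa/(g/cm^3)

140.0 GPa/(g/cm^3)


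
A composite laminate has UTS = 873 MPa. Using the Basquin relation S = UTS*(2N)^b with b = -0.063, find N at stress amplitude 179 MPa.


N = 0.5 * (S/UTS)^(1/b) = 0.5 * (179/873)^(1/-0.063) = 4.1895e+10 cycles

4.1895e+10 cycles


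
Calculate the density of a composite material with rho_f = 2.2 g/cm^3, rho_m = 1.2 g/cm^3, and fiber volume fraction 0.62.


rho_c = rho_f*Vf + rho_m*(1-Vf) = 2.2*0.62 + 1.2*0.38 = 1.82 g/cm^3

1.82 g/cm^3


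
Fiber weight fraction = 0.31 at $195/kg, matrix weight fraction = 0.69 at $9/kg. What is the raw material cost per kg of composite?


Cost = cost_f*Wf + cost_m*Wm = 195*0.31 + 9*0.69 = $66.66/kg

$66.66/kg


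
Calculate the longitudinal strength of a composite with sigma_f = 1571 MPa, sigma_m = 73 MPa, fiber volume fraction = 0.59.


sigma_1 = sigma_f*Vf + sigma_m*(1-Vf) = 1571*0.59 + 73*0.41 = 956.8 MPa

956.8 MPa


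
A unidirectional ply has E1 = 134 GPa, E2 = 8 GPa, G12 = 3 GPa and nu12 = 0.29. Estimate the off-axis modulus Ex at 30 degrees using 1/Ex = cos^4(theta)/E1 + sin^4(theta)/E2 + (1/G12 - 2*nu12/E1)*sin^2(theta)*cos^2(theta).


cos^4(30) = 0.5625, sin^4(30) = 0.0625, sin^2(30)*cos^2(30) = 0.1875
1/G12 - 2*nu12/E1 = 1/3 - 2*0.29/134 = 0.329005 GPa^-1
1/Ex = 0.5625/134 + 0.0625/8 + 0.329005*0.1875 = 0.0736987 GPa^-1
Ex = 13.57 GPa

13.57 GPa


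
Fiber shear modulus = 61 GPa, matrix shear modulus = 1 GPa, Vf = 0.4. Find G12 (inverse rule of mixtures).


1/G12 = Vf/Gf + (1-Vf)/Gm = 0.4/61 + 0.6/1
G12 = 1.65 GPa

1.65 GPa


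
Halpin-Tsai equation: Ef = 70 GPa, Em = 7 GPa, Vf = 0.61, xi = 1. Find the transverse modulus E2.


eta = (Ef/Em - 1)/(Ef/Em + xi) = (10.0 - 1)/(10.0 + 1) = 0.8182
E2 = Em*(1+xi*eta*Vf)/(1-eta*Vf) = 20.95 GPa

20.95 GPa


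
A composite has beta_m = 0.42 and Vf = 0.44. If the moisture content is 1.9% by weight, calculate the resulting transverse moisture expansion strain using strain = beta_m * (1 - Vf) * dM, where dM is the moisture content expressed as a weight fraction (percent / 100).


dM = 1.9/100 = 0.019
strain = beta_m * (1-Vf) * dM = 0.42 * 0.56 * 0.019 = 0.0044688

0.0044688


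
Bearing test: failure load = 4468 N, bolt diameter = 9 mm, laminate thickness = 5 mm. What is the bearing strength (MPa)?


sigma_br = F/(d*h) = 4468/(9*5) = 99.3 MPa

99.3 MPa


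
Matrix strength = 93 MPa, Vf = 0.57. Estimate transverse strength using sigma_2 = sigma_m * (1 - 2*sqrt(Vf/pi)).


factor = 1 - 2*sqrt(0.57/pi) = 0.1481
sigma_2 = 93 * 0.1481 = 13.77 MPa

13.77 MPa


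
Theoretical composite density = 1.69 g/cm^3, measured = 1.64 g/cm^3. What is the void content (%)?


Void% = (rho_theo - rho_actual)/rho_theo * 100 = (1.69 - 1.64)/1.69 * 100 = 2.96%

2.96%


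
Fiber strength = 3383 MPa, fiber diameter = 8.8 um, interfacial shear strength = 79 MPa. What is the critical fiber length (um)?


Lc = sigma_f * d / (2 * tau_i) = 3383 * 8.8 / (2 * 79) = 188.4 um

188.4 um


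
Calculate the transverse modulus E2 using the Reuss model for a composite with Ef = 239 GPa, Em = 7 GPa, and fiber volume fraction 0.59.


1/E2 = Vf/Ef + (1-Vf)/Em = 0.59/239 + 0.41/7
E2 = 16.38 GPa

16.38 GPa


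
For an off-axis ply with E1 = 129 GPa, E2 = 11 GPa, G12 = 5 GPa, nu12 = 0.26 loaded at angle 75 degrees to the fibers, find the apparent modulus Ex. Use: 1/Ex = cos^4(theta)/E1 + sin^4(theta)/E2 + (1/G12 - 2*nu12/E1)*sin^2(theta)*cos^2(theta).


cos^4(75) = 0.004487, sin^4(75) = 0.870513, sin^2(75)*cos^2(75) = 0.0625
1/G12 - 2*nu12/E1 = 1/5 - 2*0.26/129 = 0.195969 GPa^-1
1/Ex = 0.004487/129 + 0.870513/11 + 0.195969*0.0625 = 0.0914204 GPa^-1
Ex = 10.94 GPa

10.94 GPa


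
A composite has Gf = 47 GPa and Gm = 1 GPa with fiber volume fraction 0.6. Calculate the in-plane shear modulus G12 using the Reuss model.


1/G12 = Vf/Gf + (1-Vf)/Gm = 0.6/47 + 0.4/1
G12 = 2.42 GPa

2.42 GPa


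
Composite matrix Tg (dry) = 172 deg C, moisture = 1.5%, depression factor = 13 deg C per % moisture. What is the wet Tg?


Tg_wet = Tg_dry - k*moisture = 172 - 13*1.5 = 152.5 deg C

152.5 deg C


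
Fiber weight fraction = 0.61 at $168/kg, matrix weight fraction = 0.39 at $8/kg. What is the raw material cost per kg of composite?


Cost = cost_f*Wf + cost_m*Wm = 168*0.61 + 8*0.39 = $105.6/kg

$105.6/kg


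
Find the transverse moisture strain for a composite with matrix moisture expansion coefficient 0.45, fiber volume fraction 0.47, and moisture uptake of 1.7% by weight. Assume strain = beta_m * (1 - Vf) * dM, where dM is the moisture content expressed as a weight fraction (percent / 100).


dM = 1.7/100 = 0.017
strain = beta_m * (1-Vf) * dM = 0.45 * 0.53 * 0.017 = 0.0040545

0.0040545


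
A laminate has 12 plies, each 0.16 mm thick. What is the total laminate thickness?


h = n * t_ply = 12 * 0.16 = 1.92 mm

1.92 mm


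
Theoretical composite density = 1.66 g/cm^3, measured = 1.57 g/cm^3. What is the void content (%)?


Void% = (rho_theo - rho_actual)/rho_theo * 100 = (1.66 - 1.57)/1.66 * 100 = 5.42%

5.42%


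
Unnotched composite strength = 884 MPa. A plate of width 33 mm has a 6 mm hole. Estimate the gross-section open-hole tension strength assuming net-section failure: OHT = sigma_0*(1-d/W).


OHT = sigma_0*(1-d/W) = 884*(1-6/33) = 723.3 MPa

723.3 MPa


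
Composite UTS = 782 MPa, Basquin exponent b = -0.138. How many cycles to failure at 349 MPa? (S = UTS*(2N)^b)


N = 0.5 * (S/UTS)^(1/b) = 0.5 * (349/782)^(1/-0.138) = 172.9677 cycles

172.9677 cycles


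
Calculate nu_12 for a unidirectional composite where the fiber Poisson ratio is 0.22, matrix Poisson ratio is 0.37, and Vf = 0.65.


nu_12 = nu_f*Vf + nu_m*(1-Vf) = 0.22*0.65 + 0.37*0.35 = 0.2725

0.2725


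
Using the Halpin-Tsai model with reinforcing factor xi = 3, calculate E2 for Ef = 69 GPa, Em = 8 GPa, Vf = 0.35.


eta = (Ef/Em - 1)/(Ef/Em + xi) = (8.625 - 1)/(8.625 + 3) = 0.6559
E2 = Em*(1+xi*eta*Vf)/(1-eta*Vf) = 17.54 GPa

17.54 GPa


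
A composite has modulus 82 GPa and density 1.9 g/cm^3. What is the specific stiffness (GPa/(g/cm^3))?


Specific stiffness = E/rho = 82/1.9 = 43.2 GPa/(g/cm^3)

43.2 GPa/(g/cm^3)


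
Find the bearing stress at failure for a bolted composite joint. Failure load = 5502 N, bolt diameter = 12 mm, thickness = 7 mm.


sigma_br = F/(d*h) = 5502/(12*7) = 65.5 MPa

65.5 MPa


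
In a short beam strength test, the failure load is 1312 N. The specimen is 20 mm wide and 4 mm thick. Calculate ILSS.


ILSS = 3F/(4bh) = 3*1312/(4*20*4) = 12.3 MPa

12.3 MPa


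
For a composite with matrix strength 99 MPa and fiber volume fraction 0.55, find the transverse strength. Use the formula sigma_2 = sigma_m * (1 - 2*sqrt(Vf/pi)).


factor = 1 - 2*sqrt(0.55/pi) = 0.1632
sigma_2 = 99 * 0.1632 = 16.15 MPa

16.15 MPa


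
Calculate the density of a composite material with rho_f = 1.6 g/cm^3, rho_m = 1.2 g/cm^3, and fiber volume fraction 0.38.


rho_c = rho_f*Vf + rho_m*(1-Vf) = 1.6*0.38 + 1.2*0.62 = 1.352 g/cm^3

1.352 g/cm^3


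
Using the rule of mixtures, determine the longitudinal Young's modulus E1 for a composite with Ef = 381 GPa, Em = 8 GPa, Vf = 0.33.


E1 = Ef*Vf + Em*(1-Vf) = 381*0.33 + 8*0.67 = 131.09 GPa

131.09 GPa


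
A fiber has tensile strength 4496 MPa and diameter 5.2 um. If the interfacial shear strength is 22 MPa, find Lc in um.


Lc = sigma_f * d / (2 * tau_i) = 4496 * 5.2 / (2 * 22) = 531.3 um

531.3 um


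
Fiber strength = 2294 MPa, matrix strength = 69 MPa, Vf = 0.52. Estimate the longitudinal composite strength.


sigma_1 = sigma_f*Vf + sigma_m*(1-Vf) = 2294*0.52 + 69*0.48 = 1226.0 MPa

1226.0 MPa


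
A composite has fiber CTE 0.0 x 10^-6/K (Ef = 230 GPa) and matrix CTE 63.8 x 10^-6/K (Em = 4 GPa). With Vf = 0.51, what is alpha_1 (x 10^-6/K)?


E1 = Ef*Vf + Em*(1-Vf) = 119.26
alpha_1 = (alpha_f*Ef*Vf + alpha_m*Em*(1-Vf))/E1 = 1.05 x 10^-6/K

1.05 x 10^-6/K


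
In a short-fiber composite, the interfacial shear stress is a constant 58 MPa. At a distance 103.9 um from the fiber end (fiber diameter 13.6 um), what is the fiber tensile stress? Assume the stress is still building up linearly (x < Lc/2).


Force balance: sigma_f * (pi*d^2/4) = tau * (pi*d) * x  ->  sigma_f = 4 * tau * x / d
sigma_f = 4 * 58 * 103.9 / 13.6 = 1772.4 MPa

1772.4 MPa


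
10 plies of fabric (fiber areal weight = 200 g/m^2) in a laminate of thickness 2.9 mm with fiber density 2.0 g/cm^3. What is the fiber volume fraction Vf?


Vf = n * FAW / (rho_f * h * 1000) = 10 * 200 / (2.0 * 2.9 * 1000) = 0.3448

0.3448


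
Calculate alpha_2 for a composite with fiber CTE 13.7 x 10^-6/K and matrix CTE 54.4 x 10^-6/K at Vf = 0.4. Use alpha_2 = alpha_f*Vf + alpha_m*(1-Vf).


alpha_2 = alpha_f*Vf + alpha_m*(1-Vf) = 13.7*0.4 + 54.4*0.6 = 38.1 x 10^-6/K

38.1 x 10^-6/K


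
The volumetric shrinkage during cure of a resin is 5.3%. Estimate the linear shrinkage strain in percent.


Linear shrinkage ≈ vol_shrink/3 = 5.3/3 = 1.767%

1.767%


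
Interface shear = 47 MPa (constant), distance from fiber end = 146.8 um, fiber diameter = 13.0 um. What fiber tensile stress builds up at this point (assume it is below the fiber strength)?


Force balance: sigma_f * (pi*d^2/4) = tau * (pi*d) * x  ->  sigma_f = 4 * tau * x / d
sigma_f = 4 * 47 * 146.8 / 13.0 = 2123.0 MPa

2123.0 MPa


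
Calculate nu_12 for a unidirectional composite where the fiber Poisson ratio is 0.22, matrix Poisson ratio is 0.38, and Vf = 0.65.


nu_12 = nu_f*Vf + nu_m*(1-Vf) = 0.22*0.65 + 0.38*0.35 = 0.276

0.276


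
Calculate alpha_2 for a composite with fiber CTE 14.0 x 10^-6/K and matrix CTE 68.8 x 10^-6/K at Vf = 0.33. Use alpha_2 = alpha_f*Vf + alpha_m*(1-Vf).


alpha_2 = alpha_f*Vf + alpha_m*(1-Vf) = 14.0*0.33 + 68.8*0.67 = 50.7 x 10^-6/K

50.7 x 10^-6/K


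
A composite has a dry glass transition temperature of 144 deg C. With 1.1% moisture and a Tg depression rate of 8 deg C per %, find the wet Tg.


Tg_wet = Tg_dry - k*moisture = 144 - 8*1.1 = 135.2 deg C

135.2 deg C


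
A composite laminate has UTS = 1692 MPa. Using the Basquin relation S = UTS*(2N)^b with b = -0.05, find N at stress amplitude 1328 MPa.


N = 0.5 * (S/UTS)^(1/b) = 0.5 * (1328/1692)^(1/-0.05) = 63.5354 cycles

63.5354 cycles


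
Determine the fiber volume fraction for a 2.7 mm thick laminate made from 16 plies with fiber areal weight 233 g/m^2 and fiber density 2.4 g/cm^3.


Vf = n * FAW / (rho_f * h * 1000) = 16 * 233 / (2.4 * 2.7 * 1000) = 0.5753

0.5753


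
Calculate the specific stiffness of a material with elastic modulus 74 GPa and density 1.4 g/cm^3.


Specific stiffness = E/rho = 74/1.4 = 52.9 GPa/(g/cm^3)

52.9 GPa/(g/cm^3)


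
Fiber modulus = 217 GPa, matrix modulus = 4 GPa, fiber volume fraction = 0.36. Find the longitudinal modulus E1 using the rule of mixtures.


E1 = Ef*Vf + Em*(1-Vf) = 217*0.36 + 4*0.64 = 80.68 GPa

80.68 GPa


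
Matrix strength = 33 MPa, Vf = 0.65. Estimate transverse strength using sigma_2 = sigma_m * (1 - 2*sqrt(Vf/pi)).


factor = 1 - 2*sqrt(0.65/pi) = 0.0903
sigma_2 = 33 * 0.0903 = 2.98 MPa

2.98 MPa


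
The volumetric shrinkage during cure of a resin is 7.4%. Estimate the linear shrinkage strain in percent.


Linear shrinkage ≈ vol_shrink/3 = 7.4/3 = 2.467%

2.467%


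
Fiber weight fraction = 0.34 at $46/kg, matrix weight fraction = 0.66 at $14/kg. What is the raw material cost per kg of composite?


Cost = cost_f*Wf + cost_m*Wm = 46*0.34 + 14*0.66 = $24.88/kg

$24.88/kg


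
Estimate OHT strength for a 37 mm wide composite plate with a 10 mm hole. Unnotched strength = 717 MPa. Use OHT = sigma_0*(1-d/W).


OHT = sigma_0*(1-d/W) = 717*(1-10/37) = 523.2 MPa

523.2 MPa


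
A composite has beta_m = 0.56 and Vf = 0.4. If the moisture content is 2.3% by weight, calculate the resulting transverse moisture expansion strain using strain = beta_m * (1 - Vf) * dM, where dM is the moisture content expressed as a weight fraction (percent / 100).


dM = 2.3/100 = 0.023
strain = beta_m * (1-Vf) * dM = 0.56 * 0.6 * 0.023 = 0.007728

0.007728


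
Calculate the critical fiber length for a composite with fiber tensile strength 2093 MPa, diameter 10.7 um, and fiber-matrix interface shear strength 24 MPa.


Lc = sigma_f * d / (2 * tau_i) = 2093 * 10.7 / (2 * 24) = 466.6 um

466.6 um


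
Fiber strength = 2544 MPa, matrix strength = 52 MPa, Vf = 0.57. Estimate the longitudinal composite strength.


sigma_1 = sigma_f*Vf + sigma_m*(1-Vf) = 2544*0.57 + 52*0.43 = 1472.4 MPa

1472.4 MPa


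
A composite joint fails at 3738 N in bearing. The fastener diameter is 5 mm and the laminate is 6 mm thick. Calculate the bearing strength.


sigma_br = F/(d*h) = 3738/(5*6) = 124.6 MPa

124.6 MPa


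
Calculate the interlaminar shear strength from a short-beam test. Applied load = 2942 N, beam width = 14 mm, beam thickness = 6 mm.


ILSS = 3F/(4bh) = 3*2942/(4*14*6) = 26.27 MPa

26.27 MPa


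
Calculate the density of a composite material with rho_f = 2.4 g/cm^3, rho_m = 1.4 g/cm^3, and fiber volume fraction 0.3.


rho_c = rho_f*Vf + rho_m*(1-Vf) = 2.4*0.3 + 1.4*0.7 = 1.7 g/cm^3

1.7 g/cm^3


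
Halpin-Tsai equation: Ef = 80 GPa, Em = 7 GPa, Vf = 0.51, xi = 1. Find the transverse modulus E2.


eta = (Ef/Em - 1)/(Ef/Em + xi) = (11.4286 - 1)/(11.4286 + 1) = 0.8391
E2 = Em*(1+xi*eta*Vf)/(1-eta*Vf) = 17.47 GPa

17.47 GPa


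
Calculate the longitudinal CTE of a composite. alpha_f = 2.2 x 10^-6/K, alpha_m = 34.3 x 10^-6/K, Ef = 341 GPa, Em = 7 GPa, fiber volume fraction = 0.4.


E1 = Ef*Vf + Em*(1-Vf) = 140.6
alpha_1 = (alpha_f*Ef*Vf + alpha_m*Em*(1-Vf))/E1 = 3.16 x 10^-6/K

3.16 x 10^-6/K


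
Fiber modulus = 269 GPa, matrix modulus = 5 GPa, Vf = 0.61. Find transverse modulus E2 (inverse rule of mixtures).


1/E2 = Vf/Ef + (1-Vf)/Em = 0.61/269 + 0.39/5
E2 = 12.46 GPa

12.46 GPa


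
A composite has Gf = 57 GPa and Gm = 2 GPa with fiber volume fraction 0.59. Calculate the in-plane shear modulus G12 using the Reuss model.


1/G12 = Vf/Gf + (1-Vf)/Gm = 0.59/57 + 0.41/2
G12 = 4.64 GPa

4.64 GPa


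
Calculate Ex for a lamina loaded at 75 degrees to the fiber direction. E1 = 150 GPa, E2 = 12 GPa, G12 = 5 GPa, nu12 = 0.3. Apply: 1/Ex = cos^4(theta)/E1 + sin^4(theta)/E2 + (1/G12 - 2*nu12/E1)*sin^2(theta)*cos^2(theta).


cos^4(75) = 0.004487, sin^4(75) = 0.870513, sin^2(75)*cos^2(75) = 0.0625
1/G12 - 2*nu12/E1 = 1/5 - 2*0.3/150 = 0.196 GPa^-1
1/Ex = 0.004487/150 + 0.870513/12 + 0.196*0.0625 = 0.0848226 GPa^-1
Ex = 11.79 GPa

11.79 GPa


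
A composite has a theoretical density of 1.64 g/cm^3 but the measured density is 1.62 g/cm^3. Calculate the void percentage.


Void% = (rho_theo - rho_actual)/rho_theo * 100 = (1.64 - 1.62)/1.64 * 100 = 1.22%

1.22%


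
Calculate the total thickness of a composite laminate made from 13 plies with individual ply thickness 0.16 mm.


h = n * t_ply = 13 * 0.16 = 2.08 mm

2.08 mm


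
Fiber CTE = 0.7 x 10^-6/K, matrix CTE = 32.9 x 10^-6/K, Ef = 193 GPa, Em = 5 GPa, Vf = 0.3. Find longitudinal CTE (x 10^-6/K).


E1 = Ef*Vf + Em*(1-Vf) = 61.4
alpha_1 = (alpha_f*Ef*Vf + alpha_m*Em*(1-Vf))/E1 = 2.54 x 10^-6/K

2.54 x 10^-6/K


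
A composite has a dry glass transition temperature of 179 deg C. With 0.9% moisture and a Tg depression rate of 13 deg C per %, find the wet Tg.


Tg_wet = Tg_dry - k*moisture = 179 - 13*0.9 = 167.3 deg C

167.3 deg C


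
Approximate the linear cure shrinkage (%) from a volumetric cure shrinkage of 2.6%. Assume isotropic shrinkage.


Linear shrinkage ≈ vol_shrink/3 = 2.6/3 = 0.867%

0.867%


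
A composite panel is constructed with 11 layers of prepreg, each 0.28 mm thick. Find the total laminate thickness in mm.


h = n * t_ply = 11 * 0.28 = 3.08 mm

3.08 mm


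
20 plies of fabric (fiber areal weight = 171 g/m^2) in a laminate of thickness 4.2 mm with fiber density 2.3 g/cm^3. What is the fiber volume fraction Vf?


Vf = n * FAW / (rho_f * h * 1000) = 20 * 171 / (2.3 * 4.2 * 1000) = 0.354

0.354


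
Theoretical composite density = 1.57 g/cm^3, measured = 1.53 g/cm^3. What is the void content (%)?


Void% = (rho_theo - rho_actual)/rho_theo * 100 = (1.57 - 1.53)/1.57 * 100 = 2.55%

2.55%


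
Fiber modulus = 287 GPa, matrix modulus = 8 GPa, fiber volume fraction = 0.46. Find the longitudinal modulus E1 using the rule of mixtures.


E1 = Ef*Vf + Em*(1-Vf) = 287*0.46 + 8*0.54 = 136.34 GPa

136.34 GPa


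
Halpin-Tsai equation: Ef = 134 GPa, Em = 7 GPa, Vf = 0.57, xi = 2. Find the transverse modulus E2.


eta = (Ef/Em - 1)/(Ef/Em + xi) = (19.1429 - 1)/(19.1429 + 2) = 0.8581
E2 = Em*(1+xi*eta*Vf)/(1-eta*Vf) = 27.11 GPa

27.11 GPa


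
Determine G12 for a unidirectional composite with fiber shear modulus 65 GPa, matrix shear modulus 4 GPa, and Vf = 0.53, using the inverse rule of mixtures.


1/G12 = Vf/Gf + (1-Vf)/Gm = 0.53/65 + 0.47/4
G12 = 7.96 GPa

7.96 GPa


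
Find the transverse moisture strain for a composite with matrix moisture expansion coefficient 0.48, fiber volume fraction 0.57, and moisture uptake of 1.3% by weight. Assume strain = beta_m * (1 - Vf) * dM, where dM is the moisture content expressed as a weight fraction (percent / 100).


dM = 1.3/100 = 0.013
strain = beta_m * (1-Vf) * dM = 0.48 * 0.43 * 0.013 = 0.0026832

0.0026832


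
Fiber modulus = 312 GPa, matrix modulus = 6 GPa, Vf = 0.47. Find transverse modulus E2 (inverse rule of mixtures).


1/E2 = Vf/Ef + (1-Vf)/Em = 0.47/312 + 0.53/6
E2 = 11.13 GPa

11.13 GPa


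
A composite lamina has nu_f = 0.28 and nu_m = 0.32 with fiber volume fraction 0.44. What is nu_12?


nu_12 = nu_f*Vf + nu_m*(1-Vf) = 0.28*0.44 + 0.32*0.56 = 0.3024

0.3024


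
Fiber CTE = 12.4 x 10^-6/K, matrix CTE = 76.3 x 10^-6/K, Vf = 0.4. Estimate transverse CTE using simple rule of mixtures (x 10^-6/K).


alpha_2 = alpha_f*Vf + alpha_m*(1-Vf) = 12.4*0.4 + 76.3*0.6 = 50.7 x 10^-6/K

50.7 x 10^-6/K


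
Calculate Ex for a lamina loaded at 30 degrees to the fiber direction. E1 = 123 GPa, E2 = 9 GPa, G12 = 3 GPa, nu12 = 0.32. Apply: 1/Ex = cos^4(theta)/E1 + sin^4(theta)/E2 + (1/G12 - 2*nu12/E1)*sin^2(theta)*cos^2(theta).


cos^4(30) = 0.5625, sin^4(30) = 0.0625, sin^2(30)*cos^2(30) = 0.1875
1/G12 - 2*nu12/E1 = 1/3 - 2*0.32/123 = 0.32813 GPa^-1
1/Ex = 0.5625/123 + 0.0625/9 + 0.32813*0.1875 = 0.073042 GPa^-1
Ex = 13.69 GPa

13.69 GPa


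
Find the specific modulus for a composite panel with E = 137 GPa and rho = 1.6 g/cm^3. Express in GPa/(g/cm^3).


Specific stiffness = E/rho = 137/1.6 = 85.6 GPa/(g/cm^3)

85.6 GPa/(g/cm^3)


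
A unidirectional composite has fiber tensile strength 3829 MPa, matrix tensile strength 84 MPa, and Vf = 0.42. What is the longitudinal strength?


sigma_1 = sigma_f*Vf + sigma_m*(1-Vf) = 3829*0.42 + 84*0.58 = 1656.9 MPa

1656.9 MPa


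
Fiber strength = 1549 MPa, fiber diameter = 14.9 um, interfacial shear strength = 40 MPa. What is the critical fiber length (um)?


Lc = sigma_f * d / (2 * tau_i) = 1549 * 14.9 / (2 * 40) = 288.5 um

288.5 um


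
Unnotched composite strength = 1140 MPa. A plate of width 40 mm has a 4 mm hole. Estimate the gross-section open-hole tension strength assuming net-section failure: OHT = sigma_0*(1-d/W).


OHT = sigma_0*(1-d/W) = 1140*(1-4/40) = 1026.0 MPa

1026.0 MPa


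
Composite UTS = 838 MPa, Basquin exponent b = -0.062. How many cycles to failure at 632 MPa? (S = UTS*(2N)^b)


N = 0.5 * (S/UTS)^(1/b) = 0.5 * (632/838)^(1/-0.062) = 47.3381 cycles

47.3381 cycles


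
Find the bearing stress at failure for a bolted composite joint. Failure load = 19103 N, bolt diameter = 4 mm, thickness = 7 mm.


sigma_br = F/(d*h) = 19103/(4*7) = 682.3 MPa

682.3 MPa


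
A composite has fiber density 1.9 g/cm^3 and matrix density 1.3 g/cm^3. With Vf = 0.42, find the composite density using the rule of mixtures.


rho_c = rho_f*Vf + rho_m*(1-Vf) = 1.9*0.42 + 1.3*0.58 = 1.552 g/cm^3

1.552 g/cm^3


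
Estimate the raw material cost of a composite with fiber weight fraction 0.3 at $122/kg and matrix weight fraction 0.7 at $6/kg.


Cost = cost_f*Wf + cost_m*Wm = 122*0.3 + 6*0.7 = $40.8/kg

$40.8/kg


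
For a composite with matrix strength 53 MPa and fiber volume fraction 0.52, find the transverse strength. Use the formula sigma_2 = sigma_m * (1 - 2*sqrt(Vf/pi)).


factor = 1 - 2*sqrt(0.52/pi) = 0.1863
sigma_2 = 53 * 0.1863 = 9.87 MPa

9.87 MPa


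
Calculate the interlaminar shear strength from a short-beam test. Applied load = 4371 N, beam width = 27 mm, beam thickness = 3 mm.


ILSS = 3F/(4bh) = 3*4371/(4*27*3) = 40.47 MPa

40.47 MPa


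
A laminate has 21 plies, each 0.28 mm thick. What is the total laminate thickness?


h = n * t_ply = 21 * 0.28 = 5.88 mm

5.88 mm


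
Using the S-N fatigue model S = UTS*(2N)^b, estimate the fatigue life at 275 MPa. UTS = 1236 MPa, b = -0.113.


N = 0.5 * (S/UTS)^(1/b) = 0.5 * (275/1236)^(1/-0.113) = 298504.1209 cycles

298504.1209 cycles


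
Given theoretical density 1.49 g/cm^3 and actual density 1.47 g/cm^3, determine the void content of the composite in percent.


Void% = (rho_theo - rho_actual)/rho_theo * 100 = (1.49 - 1.47)/1.49 * 100 = 1.34%

1.34%


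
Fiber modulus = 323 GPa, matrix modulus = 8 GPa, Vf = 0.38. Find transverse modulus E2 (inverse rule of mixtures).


1/E2 = Vf/Ef + (1-Vf)/Em = 0.38/323 + 0.62/8
E2 = 12.71 GPa

12.71 GPa


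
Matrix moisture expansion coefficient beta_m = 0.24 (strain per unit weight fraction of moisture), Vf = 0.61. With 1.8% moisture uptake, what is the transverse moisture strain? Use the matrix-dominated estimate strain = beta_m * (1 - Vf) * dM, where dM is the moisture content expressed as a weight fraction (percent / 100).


dM = 1.8/100 = 0.018
strain = beta_m * (1-Vf) * dM = 0.24 * 0.39 * 0.018 = 0.0016848

0.0016848


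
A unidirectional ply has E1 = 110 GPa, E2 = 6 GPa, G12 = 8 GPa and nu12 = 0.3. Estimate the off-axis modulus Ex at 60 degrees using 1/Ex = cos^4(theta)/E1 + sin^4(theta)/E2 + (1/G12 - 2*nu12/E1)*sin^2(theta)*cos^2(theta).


cos^4(60) = 0.0625, sin^4(60) = 0.5625, sin^2(60)*cos^2(60) = 0.1875
1/G12 - 2*nu12/E1 = 1/8 - 2*0.3/110 = 0.119545 GPa^-1
1/Ex = 0.0625/110 + 0.5625/6 + 0.119545*0.1875 = 0.116733 GPa^-1
Ex = 8.57 GPa

8.57 GPa


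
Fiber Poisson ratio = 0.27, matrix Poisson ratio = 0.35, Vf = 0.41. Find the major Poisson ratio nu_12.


nu_12 = nu_f*Vf + nu_m*(1-Vf) = 0.27*0.41 + 0.35*0.59 = 0.3172

0.3172


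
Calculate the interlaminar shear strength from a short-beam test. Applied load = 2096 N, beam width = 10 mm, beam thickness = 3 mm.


ILSS = 3F/(4bh) = 3*2096/(4*10*3) = 52.4 MPa

52.4 MPa


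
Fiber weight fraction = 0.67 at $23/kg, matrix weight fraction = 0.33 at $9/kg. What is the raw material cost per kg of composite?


Cost = cost_f*Wf + cost_m*Wm = 23*0.67 + 9*0.33 = $18.38/kg

$18.38/kg


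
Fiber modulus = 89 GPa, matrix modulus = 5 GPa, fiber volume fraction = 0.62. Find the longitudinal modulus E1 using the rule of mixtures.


E1 = Ef*Vf + Em*(1-Vf) = 89*0.62 + 5*0.38 = 57.08 GPa

57.08 GPa


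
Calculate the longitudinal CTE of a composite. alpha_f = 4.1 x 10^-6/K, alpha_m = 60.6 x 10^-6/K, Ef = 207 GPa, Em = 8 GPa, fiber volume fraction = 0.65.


E1 = Ef*Vf + Em*(1-Vf) = 137.35
alpha_1 = (alpha_f*Ef*Vf + alpha_m*Em*(1-Vf))/E1 = 5.25 x 10^-6/K

5.25 x 10^-6/K


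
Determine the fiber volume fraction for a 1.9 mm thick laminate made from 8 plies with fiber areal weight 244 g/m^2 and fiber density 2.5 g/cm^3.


Vf = n * FAW / (rho_f * h * 1000) = 8 * 244 / (2.5 * 1.9 * 1000) = 0.4109

0.4109


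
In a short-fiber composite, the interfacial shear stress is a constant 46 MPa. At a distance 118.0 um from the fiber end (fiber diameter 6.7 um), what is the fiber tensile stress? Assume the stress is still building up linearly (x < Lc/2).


Force balance: sigma_f * (pi*d^2/4) = tau * (pi*d) * x  ->  sigma_f = 4 * tau * x / d
sigma_f = 4 * 46 * 118.0 / 6.7 = 3240.6 MPa

3240.6 MPa


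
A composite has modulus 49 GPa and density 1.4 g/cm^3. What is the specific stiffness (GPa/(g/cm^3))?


Specific stiffness = E/rho = 49/1.4 = 35.0 GPa/(g/cm^3)

35.0 GPa/(g/cm^3)


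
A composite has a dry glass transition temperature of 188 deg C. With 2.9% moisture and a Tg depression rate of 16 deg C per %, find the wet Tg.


Tg_wet = Tg_dry - k*moisture = 188 - 16*2.9 = 141.6 deg C

141.6 deg C


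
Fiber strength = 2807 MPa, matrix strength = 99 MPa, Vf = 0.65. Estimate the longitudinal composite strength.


sigma_1 = sigma_f*Vf + sigma_m*(1-Vf) = 2807*0.65 + 99*0.35 = 1859.2 MPa

1859.2 MPa


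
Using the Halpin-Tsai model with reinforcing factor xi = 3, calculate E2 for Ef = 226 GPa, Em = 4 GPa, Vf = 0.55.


eta = (Ef/Em - 1)/(Ef/Em + xi) = (56.5 - 1)/(56.5 + 3) = 0.9328
E2 = Em*(1+xi*eta*Vf)/(1-eta*Vf) = 20.86 GPa

20.86 GPa


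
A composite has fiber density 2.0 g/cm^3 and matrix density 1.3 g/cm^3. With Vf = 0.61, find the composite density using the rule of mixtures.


rho_c = rho_f*Vf + rho_m*(1-Vf) = 2.0*0.61 + 1.3*0.39 = 1.727 g/cm^3

1.727 g/cm^3


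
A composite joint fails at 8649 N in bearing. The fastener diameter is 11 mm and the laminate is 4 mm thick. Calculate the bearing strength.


sigma_br = F/(d*h) = 8649/(11*4) = 196.6 MPa

196.6 MPa


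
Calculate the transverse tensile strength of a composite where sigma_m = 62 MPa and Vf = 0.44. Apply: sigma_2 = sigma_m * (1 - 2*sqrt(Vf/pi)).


factor = 1 - 2*sqrt(0.44/pi) = 0.2515
sigma_2 = 62 * 0.2515 = 15.59 MPa

15.59 MPa


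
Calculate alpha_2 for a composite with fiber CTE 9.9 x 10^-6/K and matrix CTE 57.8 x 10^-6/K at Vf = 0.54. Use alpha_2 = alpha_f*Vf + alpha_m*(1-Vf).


alpha_2 = alpha_f*Vf + alpha_m*(1-Vf) = 9.9*0.54 + 57.8*0.46 = 31.9 x 10^-6/K

31.9 x 10^-6/K


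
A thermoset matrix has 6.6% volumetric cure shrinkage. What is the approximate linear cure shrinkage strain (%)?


Linear shrinkage ≈ vol_shrink/3 = 6.6/3 = 2.2%

2.2%


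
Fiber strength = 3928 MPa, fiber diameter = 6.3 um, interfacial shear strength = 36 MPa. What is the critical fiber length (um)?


Lc = sigma_f * d / (2 * tau_i) = 3928 * 6.3 / (2 * 36) = 343.7 um

343.7 um


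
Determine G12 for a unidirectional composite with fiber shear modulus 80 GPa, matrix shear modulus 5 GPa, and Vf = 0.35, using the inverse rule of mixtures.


1/G12 = Vf/Gf + (1-Vf)/Gm = 0.35/80 + 0.65/5
G12 = 7.44 GPa

7.44 GPa
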